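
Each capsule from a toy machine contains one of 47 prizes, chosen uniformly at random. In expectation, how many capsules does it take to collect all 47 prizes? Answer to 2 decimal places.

208.58

The wait to go from k to k+1 distinct prizes is geometric with mean 47/(47-k).
E[T] = 47/47 + 47/46 + 47/45 + ... + 47/2 + 47/1 = 47·H_{47}.
H_{47} = 4.438, so E[T] = 208.584.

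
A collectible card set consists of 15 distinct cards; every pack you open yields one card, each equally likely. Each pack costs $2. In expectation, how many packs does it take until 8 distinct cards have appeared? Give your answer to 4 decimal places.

Going from k to k+1 distinct takes a geometric number of packs with mean 15/(15-k).
Sum over k = 0,...,7: E = 15/15 + 15/14 + 15/13 + ... + 15/9 + 15/8 = 10.88058.

10.8806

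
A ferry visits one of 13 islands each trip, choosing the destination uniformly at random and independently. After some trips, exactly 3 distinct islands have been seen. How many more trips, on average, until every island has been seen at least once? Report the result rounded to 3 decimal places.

38.077

From k distinct to k+1 distinct takes on average 13/(13-k) trips.
Sum over k = 3,...,12: E = 13/10 + 13/9 + 13/8 + ... + 13/2 + 13/1 = 38.0766.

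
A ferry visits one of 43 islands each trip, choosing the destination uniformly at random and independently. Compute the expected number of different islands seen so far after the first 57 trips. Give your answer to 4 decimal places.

For each island, P(seen in 57 trips) = 1 - (42/43)^57 = 0.73848.
By linearity of expectation, E[distinct seen] = 43·(1 - (42/43)^57) = 31.75457.

31.7546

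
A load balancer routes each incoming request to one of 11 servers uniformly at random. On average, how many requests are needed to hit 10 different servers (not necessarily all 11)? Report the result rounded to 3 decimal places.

Going from k to k+1 distinct takes a geometric number of requests with mean 11/(11-k).
Sum over k = 0,...,9: E = 11/11 + 11/10 + 11/9 + ... + 11/3 + 11/2 = 22.2187.

22.219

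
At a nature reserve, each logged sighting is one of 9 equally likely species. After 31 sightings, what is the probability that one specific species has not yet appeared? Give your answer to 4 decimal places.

On each sighting the fixed species fails to appear with probability 8/9.
P(still missing after 31) = (8/9)^31 = 0.02596.

0.0260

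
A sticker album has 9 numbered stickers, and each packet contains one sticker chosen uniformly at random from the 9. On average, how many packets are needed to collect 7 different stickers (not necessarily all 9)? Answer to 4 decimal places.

Going from k to k+1 distinct takes a geometric number of packets with mean 9/(9-k).
Sum over k = 0,...,6: E = 9/9 + 9/8 + 9/7 + ... + 9/4 + 9/3 = 11.96071.

11.9607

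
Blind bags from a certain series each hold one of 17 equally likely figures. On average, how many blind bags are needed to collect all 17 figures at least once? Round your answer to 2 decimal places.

58.47

The wait to go from k to k+1 distinct figures is geometric with mean 17/(17-k).
E[T] = 17/17 + 17/16 + 17/15 + ... + 17/2 + 17/1 = 17·H_{17}.
H_{17} = 3.440, so E[T] = 58.472.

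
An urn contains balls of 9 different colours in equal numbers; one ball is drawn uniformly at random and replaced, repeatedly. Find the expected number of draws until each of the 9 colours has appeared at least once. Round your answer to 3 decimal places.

25.461

Split into phases: going from k distinct to k+1 distinct takes on average 9/(9-k) draws.
E[T] = 9/9 + 9/8 + 9/7 + ... + 9/2 + 9/1 = 9·H_{9}.
H_{9} = 2.8290, so E[T] = 25.4607.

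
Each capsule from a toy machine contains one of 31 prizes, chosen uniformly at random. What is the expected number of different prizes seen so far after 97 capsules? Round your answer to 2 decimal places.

29.71

For each prize, P(seen in 97 capsules) = 1 - (30/31)^97 = 0.958.
By linearity of expectation, E[distinct seen] = 31·(1 - (30/31)^97) = 29.712.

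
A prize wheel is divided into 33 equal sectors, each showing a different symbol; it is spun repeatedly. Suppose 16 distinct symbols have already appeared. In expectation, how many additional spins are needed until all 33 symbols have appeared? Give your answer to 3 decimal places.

113.505

From k distinct to k+1 distinct takes on average 33/(33-k) spins.
Sum over k = 16,...,32: E = 33/17 + 33/16 + 33/15 + ... + 33/2 + 33/1 = 113.5052.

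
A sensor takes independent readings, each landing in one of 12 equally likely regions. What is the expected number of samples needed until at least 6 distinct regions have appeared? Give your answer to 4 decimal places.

7.8385

Going from k to k+1 distinct takes a geometric number of samples with mean 12/(12-k).
Sum over k = 0,...,5: E = 12/12 + 12/11 + 12/10 + 12/9 + 12/8 + 12/7 = 7.83853.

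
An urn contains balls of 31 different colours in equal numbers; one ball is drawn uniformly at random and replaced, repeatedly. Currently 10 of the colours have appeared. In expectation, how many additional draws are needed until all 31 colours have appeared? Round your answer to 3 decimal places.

113.006

The wait to go from k to k+1 distinct colours is geometric with mean 31/(31-k).
Sum over k = 10,...,30: E = 31/21 + 31/20 + 31/19 + ... + 31/2 + 31/1 = 113.0061.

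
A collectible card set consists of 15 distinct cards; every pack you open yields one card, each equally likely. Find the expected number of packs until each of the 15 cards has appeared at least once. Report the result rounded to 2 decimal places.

Split into phases: going from k distinct to k+1 distinct takes on average 15/(15-k) packs.
E[T] = 15/15 + 15/14 + 15/13 + ... + 15/2 + 15/1 = 15·H_{15}.
H_{15} = 3.318, so E[T] = 49.773.

49.77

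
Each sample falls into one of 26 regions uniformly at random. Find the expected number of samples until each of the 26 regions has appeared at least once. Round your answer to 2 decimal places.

The wait to go from k to k+1 distinct regions is geometric with mean 26/(26-k).
E[T] = 26/26 + 26/25 + 26/24 + ... + 26/2 + 26/1 = 26·H_{26}.
H_{26} = 3.854, so E[T] = 100.215.

100.21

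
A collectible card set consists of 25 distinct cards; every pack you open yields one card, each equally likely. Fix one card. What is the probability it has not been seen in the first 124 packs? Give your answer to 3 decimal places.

0.006

On each pack the fixed card fails to appear with probability 24/25.
P(still missing after 124) = (24/25)^124 = 0.0063.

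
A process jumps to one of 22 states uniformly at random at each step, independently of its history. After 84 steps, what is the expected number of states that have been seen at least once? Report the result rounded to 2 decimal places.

21.56

For each state, P(seen in 84 steps) = 1 - (21/22)^84 = 0.980.
By linearity of expectation, E[distinct seen] = 22·(1 - (21/22)^84) = 21.558.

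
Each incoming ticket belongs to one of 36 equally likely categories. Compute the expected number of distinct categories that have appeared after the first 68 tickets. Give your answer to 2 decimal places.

30.70

For each category, P(seen in 68 tickets) = 1 - (35/36)^68 = 0.853.
By linearity of expectation, E[distinct seen] = 36·(1 - (35/36)^68) = 30.699.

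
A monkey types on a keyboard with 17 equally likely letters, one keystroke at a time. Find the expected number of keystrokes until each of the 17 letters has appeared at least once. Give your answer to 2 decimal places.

Split into phases: going from k distinct to k+1 distinct takes on average 17/(17-k) keystrokes.
E[T] = 17/17 + 17/16 + 17/15 + ... + 17/2 + 17/1 = 17·H_{17}.
H_{17} = 3.440, so E[T] = 58.472.

58.47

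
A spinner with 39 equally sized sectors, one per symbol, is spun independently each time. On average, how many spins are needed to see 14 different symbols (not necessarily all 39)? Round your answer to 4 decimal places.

Going from k to k+1 distinct takes a geometric number of spins with mean 39/(39-k).
Sum over k = 0,...,13: E = 39/39 + 39/38 + 39/37 + ... + 39/27 + 39/26 = 17.06581.

17.0658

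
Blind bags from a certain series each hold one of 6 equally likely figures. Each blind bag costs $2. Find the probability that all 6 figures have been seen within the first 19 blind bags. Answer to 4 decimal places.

Let A_i be the event that figure i is missing after 19 blind bags. By inclusion–exclusion on the A_i,
P(all seen) = Σ_{j=0}^{6} (-1)^j C(6,j)((6-j)/6)^19
= 1.00000 - 0.18781 + 0.00677 - 0.00004 + 0.00000 - 0.00000 + 0.00000
= 0.81892.

0.8189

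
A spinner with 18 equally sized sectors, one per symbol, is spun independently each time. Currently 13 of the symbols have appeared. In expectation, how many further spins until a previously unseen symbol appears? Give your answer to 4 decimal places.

3.6000

The number of spins until the next new symbol is geometric with success probability 5/18, so its mean is 18/5.
E = 18/5 = 3.60000.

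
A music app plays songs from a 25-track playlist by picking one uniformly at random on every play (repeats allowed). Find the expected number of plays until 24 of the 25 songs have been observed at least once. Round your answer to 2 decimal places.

With k distinct songs already seen, the next new one arrives after an expected 25/(25-k) plays.
Sum over k = 0,...,23: E = 25/25 + 25/24 + 25/23 + ... + 25/3 + 25/2 = 70.399.

70.40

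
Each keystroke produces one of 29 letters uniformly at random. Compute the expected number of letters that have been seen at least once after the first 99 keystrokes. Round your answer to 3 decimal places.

For each letter, P(seen in 99 keystrokes) = 1 - (28/29)^99 = 0.9690.
By linearity of expectation, E[distinct seen] = 29·(1 - (28/29)^99) = 28.1012.

28.101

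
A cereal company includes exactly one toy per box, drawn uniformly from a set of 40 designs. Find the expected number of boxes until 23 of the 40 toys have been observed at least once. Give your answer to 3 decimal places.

With k distinct toys already seen, the next new one arrives after an expected 40/(40-k) boxes.
Sum over k = 0,...,22: E = 40/40 + 40/39 + 40/38 + ... + 40/19 + 40/18 = 33.5596.

33.560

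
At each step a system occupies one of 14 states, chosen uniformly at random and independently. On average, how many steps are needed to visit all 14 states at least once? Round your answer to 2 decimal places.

Split into phases: going from k distinct to k+1 distinct takes on average 14/(14-k) steps.
E[T] = 14/14 + 14/13 + 14/12 + ... + 14/2 + 14/1 = 14·H_{14}.
H_{14} = 3.252, so E[T] = 45.522.

45.52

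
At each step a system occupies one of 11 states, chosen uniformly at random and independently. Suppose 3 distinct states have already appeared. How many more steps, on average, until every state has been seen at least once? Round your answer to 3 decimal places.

From k distinct to k+1 distinct takes on average 11/(11-k) steps.
Sum over k = 3,...,10: E = 11/8 + 11/7 + 11/6 + ... + 11/2 + 11/1 = 29.8964.

29.896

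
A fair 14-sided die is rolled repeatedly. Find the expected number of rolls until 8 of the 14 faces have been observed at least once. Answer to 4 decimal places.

11.2219

Going from k to k+1 distinct takes a geometric number of rolls with mean 14/(14-k).
Sum over k = 0,...,7: E = 14/14 + 14/13 + 14/12 + ... + 14/8 + 14/7 = 11.22187.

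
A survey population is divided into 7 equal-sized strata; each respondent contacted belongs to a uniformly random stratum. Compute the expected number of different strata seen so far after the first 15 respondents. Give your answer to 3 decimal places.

6.307

For each stratum, P(seen in 15 respondents) = 1 - (6/7)^15 = 0.9010.
By linearity of expectation, E[distinct seen] = 7·(1 - (6/7)^15) = 6.3067.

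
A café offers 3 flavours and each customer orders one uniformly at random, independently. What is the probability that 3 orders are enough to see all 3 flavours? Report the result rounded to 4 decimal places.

0.2222

Let A_i be the event that flavour i is missing after 3 orders. By inclusion–exclusion on the A_i,
P(all seen) = Σ_{j=0}^{3} (-1)^j C(3,j)((3-j)/3)^3
= 1.00000 - 0.88889 + 0.11111 - 0.00000
= 0.22222.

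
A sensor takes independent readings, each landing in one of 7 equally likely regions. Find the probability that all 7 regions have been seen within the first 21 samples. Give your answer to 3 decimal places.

0.743

Let A_i be the event that region i is missing after 21 samples. By inclusion–exclusion on the A_i,
P(all seen) = Σ_{j=0}^{7} (-1)^j C(7,j)((7-j)/7)^21
= 1.0000 - 0.2749 + 0.0179 - 0.0003 + 0.0000 - 0.0000 + 0.0000 - 0.0000
= 0.7427.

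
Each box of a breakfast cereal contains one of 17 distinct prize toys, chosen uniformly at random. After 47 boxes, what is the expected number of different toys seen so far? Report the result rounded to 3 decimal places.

For each toy, P(seen in 47 boxes) = 1 - (16/17)^47 = 0.9421.
By linearity of expectation, E[distinct seen] = 17·(1 - (16/17)^47) = 16.0160.

16.016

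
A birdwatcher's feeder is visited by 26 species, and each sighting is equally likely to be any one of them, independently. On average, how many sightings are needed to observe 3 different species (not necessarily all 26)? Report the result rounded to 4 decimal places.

3.1233

Going from k to k+1 distinct takes a geometric number of sightings with mean 26/(26-k).
Sum over k = 0,...,2: E = 26/26 + 26/25 + 26/24 = 3.12333.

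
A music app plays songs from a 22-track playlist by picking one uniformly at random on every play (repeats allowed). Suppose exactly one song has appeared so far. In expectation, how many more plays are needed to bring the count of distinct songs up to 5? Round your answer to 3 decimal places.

The wait to go from k to k+1 distinct songs is geometric with mean 22/(22-k).
Sum over k = 1,...,4: E = 22/21 + 22/20 + 22/19 + 22/18 = 4.5277.

4.528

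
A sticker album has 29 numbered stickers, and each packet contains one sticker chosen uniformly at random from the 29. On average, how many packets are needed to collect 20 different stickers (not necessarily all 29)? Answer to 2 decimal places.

With k distinct stickers already seen, the next new one arrives after an expected 29/(29-k) packets.
Sum over k = 0,...,19: E = 29/29 + 29/28 + 29/27 + ... + 29/11 + 29/10 = 32.848.

32.85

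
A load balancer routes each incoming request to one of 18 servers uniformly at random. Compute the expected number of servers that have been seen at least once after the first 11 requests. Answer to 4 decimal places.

For each server, P(seen in 11 requests) = 1 - (17/18)^11 = 0.46674.
By linearity of expectation, E[distinct seen] = 18·(1 - (17/18)^11) = 8.40129.

8.4013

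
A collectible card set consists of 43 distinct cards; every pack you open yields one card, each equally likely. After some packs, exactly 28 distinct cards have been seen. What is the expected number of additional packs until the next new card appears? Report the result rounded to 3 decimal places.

2.867

Each pack yields a new card with probability (43-28)/43 = 15/43, so the wait is geometric with mean 43/15.
E = 43/15 = 2.8667.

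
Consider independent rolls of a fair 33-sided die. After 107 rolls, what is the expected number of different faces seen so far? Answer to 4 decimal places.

For each face, P(seen in 107 rolls) = 1 - (32/33)^107 = 0.96284.
By linearity of expectation, E[distinct seen] = 33·(1 - (32/33)^107) = 31.77378.

31.7738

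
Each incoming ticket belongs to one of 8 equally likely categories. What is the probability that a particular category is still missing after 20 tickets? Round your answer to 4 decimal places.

0.0692

On each ticket the fixed category fails to appear with probability 7/8.
P(still missing after 20) = (7/8)^20 = 0.06921.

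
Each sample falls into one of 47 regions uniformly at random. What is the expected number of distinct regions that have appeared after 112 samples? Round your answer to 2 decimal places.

For each region, P(seen in 112 samples) = 1 - (46/47)^112 = 0.910.
By linearity of expectation, E[distinct seen] = 47·(1 - (46/47)^112) = 42.773.

42.77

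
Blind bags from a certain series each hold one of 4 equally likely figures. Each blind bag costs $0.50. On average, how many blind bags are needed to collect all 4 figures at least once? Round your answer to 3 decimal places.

8.333

The wait to go from k to k+1 distinct figures is geometric with mean 4/(4-k).
E[T] = 4/4 + 4/3 + 4/2 + 4/1 = 4·H_{4}.
H_{4} = 2.0833, so E[T] = 8.3333.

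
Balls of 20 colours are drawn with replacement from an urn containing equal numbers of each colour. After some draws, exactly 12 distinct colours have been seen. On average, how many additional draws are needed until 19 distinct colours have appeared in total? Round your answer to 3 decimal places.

34.357

The wait to go from k to k+1 distinct colours is geometric with mean 20/(20-k).
Sum over k = 12,...,18: E = 20/8 + 20/7 + 20/6 + ... + 20/3 + 20/2 = 34.3571.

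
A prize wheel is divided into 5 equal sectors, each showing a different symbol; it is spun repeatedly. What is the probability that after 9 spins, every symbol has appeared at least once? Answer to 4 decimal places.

By inclusion–exclusion over which symbols are missing,
P(all seen) = Σ_{j=0}^{5} (-1)^j C(5,j)((5-j)/5)^9
= 1.00000 - 0.67109 + 0.10078 - 0.00262 + 0.00000 - 0.00000
= 0.42707.

0.4271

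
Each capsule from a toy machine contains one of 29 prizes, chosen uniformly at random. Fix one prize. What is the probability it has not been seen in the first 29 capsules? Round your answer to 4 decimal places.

0.3614

On each capsule the fixed prize fails to appear with probability 28/29.
P(still missing after 29) = (28/29)^29 = 0.36144.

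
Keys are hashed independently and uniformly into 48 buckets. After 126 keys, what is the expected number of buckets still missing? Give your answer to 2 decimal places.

For each bucket, P(unseen after 126) = (47/48)^126 = 0.070.
By linearity of expectation, E[unseen] = 48·(47/48)^126 = 3.382.

3.38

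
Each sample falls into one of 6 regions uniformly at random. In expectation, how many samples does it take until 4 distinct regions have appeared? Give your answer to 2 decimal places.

With k distinct regions already seen, the next new one arrives after an expected 6/(6-k) samples.
Sum over k = 0,...,3: E = 6/6 + 6/5 + 6/4 + 6/3 = 5.700.

5.70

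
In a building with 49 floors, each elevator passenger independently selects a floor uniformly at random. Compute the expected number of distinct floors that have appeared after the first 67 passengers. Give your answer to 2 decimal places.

36.69

For each floor, P(seen in 67 passengers) = 1 - (48/49)^67 = 0.749.
By linearity of expectation, E[distinct seen] = 49·(1 - (48/49)^67) = 36.691.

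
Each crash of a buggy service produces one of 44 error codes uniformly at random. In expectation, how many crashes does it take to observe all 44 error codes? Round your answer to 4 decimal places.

192.3999

Split into phases: going from k distinct to k+1 distinct takes on average 44/(44-k) crashes.
E[T] = 44/44 + 44/43 + 44/42 + ... + 44/2 + 44/1 = 44·H_{44}.
H_{44} = 4.37273, so E[T] = 192.39994.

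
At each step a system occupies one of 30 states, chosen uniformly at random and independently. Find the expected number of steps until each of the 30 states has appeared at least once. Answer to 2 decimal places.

119.85

Split into phases: going from k distinct to k+1 distinct takes on average 30/(30-k) steps.
E[T] = 30/30 + 30/29 + 30/28 + ... + 30/2 + 30/1 = 30·H_{30}.
H_{30} = 3.995, so E[T] = 119.850.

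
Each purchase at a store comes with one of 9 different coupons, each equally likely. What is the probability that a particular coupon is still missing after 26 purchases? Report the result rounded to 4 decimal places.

Each purchase misses the fixed coupon with probability (9-1)/9 = 8/9, independently.
P(still missing after 26) = (8/9)^26 = 0.04678.

0.0468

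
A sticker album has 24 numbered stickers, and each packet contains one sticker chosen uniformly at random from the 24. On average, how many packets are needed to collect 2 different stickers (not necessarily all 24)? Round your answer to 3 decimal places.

Going from k to k+1 distinct takes a geometric number of packets with mean 24/(24-k).
Sum over k = 0,...,1: E = 24/24 + 24/23 = 2.0435.

2.043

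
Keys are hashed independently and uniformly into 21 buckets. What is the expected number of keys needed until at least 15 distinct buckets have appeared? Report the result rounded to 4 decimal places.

With k distinct buckets already seen, the next new one arrives after an expected 21/(21-k) keys.
Sum over k = 0,...,14: E = 21/21 + 21/20 + 21/19 + ... + 21/8 + 21/7 = 25.10253.

25.1025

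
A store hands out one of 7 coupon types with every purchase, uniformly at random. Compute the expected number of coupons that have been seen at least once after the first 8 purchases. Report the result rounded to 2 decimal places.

For each coupon, P(seen in 8 purchases) = 1 - (6/7)^8 = 0.709.
By linearity of expectation, E[distinct seen] = 7·(1 - (6/7)^8) = 4.960.

4.96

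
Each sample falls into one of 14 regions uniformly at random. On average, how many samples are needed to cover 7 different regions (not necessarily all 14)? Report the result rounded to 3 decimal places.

With k distinct regions already seen, the next new one arrives after an expected 14/(14-k) samples.
Sum over k = 0,...,6: E = 14/14 + 14/13 + 14/12 + ... + 14/9 + 14/8 = 9.2219.

9.222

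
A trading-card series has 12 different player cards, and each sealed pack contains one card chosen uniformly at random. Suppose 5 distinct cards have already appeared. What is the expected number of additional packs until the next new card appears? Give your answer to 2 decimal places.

1.71

The number of packs until the next new card is geometric with success probability 7/12, so its mean is 12/7.
E = 12/7 = 1.714.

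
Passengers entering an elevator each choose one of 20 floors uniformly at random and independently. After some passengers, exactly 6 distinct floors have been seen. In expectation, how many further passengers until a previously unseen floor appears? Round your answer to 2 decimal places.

1.43

Each passenger yields a new floor with probability (20-6)/20 = 14/20, so the wait is geometric with mean 20/14.
E = 20/14 = 1.429.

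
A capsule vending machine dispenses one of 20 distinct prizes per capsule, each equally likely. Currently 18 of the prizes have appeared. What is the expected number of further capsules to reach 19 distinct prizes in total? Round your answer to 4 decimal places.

With k distinct prizes already seen, the next new one takes an expected 20/(20-k) capsules.
Only the k = 18 term is needed: E = 20/2 = 10.00000.

10.0000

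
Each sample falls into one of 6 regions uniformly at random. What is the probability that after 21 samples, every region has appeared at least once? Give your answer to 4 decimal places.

0.8726

By inclusion–exclusion over which regions are missing,
P(all seen) = Σ_{j=0}^{6} (-1)^j C(6,j)((6-j)/6)^21
= 1.00000 - 0.13042 + 0.00301 - 0.00001 + 0.00000 - 0.00000 + 0.00000
= 0.87258.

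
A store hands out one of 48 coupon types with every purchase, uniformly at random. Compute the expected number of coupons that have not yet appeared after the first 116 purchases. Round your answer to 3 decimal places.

For each coupon, P(unseen after 116) = (47/48)^116 = 0.0870.
By linearity of expectation, E[unseen] = 48·(47/48)^116 = 4.1745.

4.175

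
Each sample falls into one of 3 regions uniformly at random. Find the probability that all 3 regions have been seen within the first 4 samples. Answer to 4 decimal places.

Let A_i be the event that region i is missing after 4 samples. By inclusion–exclusion on the A_i,
P(all seen) = Σ_{j=0}^{3} (-1)^j C(3,j)((3-j)/3)^4
= 1.00000 - 0.59259 + 0.03704 - 0.00000
= 0.44444.

0.4444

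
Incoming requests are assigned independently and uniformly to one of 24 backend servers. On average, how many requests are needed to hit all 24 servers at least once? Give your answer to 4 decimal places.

After k distinct servers have appeared, the next request gives a new one with probability (24-k)/24, so the expected wait for the (k+1)-th is 24/(24-k).
E[T] = 24/24 + 24/23 + 24/22 + ... + 24/2 + 24/1 = 24·H_{24}.
H_{24} = 3.77596, so E[T] = 90.62300.

90.6230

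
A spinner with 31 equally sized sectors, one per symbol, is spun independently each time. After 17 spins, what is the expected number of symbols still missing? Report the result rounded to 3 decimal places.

17.753

For each symbol, P(unseen after 17) = (30/31)^17 = 0.5727.
By linearity of expectation, E[unseen] = 31·(30/31)^17 = 17.7531.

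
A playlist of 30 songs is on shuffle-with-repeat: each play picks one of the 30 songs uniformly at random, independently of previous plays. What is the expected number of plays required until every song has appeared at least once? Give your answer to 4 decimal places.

119.8496

The wait to go from k to k+1 distinct songs is geometric with mean 30/(30-k).
E[T] = 30/30 + 30/29 + 30/28 + ... + 30/2 + 30/1 = 30·H_{30}.
H_{30} = 3.99499, so E[T] = 119.84961.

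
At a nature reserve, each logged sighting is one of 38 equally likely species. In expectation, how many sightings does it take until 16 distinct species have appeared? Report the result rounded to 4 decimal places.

20.4094

Going from k to k+1 distinct takes a geometric number of sightings with mean 38/(38-k).
Sum over k = 0,...,15: E = 38/38 + 38/37 + 38/36 + ... + 38/24 + 38/23 = 20.40937.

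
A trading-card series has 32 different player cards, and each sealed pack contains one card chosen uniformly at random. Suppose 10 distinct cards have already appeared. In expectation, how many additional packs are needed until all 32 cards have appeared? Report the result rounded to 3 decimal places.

From k distinct to k+1 distinct takes on average 32/(32-k) packs.
Sum over k = 10,...,31: E = 32/22 + 32/21 + 32/20 + ... + 32/2 + 32/1 = 118.1060.

118.106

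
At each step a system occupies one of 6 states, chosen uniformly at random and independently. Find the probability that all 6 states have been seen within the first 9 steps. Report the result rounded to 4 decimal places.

0.1890

By inclusion–exclusion over which states are missing,
P(all seen) = Σ_{j=0}^{6} (-1)^j C(6,j)((6-j)/6)^9
= 1.00000 - 1.16284 + 0.39018 - 0.03906 + 0.00076 - 0.00000 + 0.00000
= 0.18904.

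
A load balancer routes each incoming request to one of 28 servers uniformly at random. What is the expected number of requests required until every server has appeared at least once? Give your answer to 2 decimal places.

109.96

The wait to go from k to k+1 distinct servers is geometric with mean 28/(28-k).
E[T] = 28/28 + 28/27 + 28/26 + ... + 28/2 + 28/1 = 28·H_{28}.
H_{28} = 3.927, so E[T] = 109.961.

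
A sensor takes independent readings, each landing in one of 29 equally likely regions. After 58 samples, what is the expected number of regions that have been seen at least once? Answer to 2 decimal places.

For each region, P(seen in 58 samples) = 1 - (28/29)^58 = 0.869.
By linearity of expectation, E[distinct seen] = 29·(1 - (28/29)^58) = 25.211.

25.21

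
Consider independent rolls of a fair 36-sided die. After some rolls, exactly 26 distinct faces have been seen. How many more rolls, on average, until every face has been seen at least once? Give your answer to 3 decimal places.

With k distinct faces already seen, the next new one takes an expected 36/(36-k) rolls.
Sum over k = 26,...,35: E = 36/10 + 36/9 + 36/8 + ... + 36/2 + 36/1 = 105.4429.

105.443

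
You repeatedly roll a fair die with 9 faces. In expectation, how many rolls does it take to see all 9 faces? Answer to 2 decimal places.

After k distinct faces have appeared, the next roll gives a new one with probability (9-k)/9, so the expected wait for the (k+1)-th is 9/(9-k).
E[T] = 9/9 + 9/8 + 9/7 + ... + 9/2 + 9/1 = 9·H_{9}.
H_{9} = 2.829, so E[T] = 25.461.

25.46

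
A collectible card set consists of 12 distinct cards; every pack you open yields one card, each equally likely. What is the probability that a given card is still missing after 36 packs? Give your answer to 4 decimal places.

0.0436

Each pack misses the fixed card with probability (12-1)/12 = 11/12, independently.
P(still missing after 36) = (11/12)^36 = 0.04361.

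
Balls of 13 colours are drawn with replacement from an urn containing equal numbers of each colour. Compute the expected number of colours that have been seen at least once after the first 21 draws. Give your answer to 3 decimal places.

10.579

For each colour, P(seen in 21 draws) = 1 - (12/13)^21 = 0.8138.
By linearity of expectation, E[distinct seen] = 13·(1 - (12/13)^21) = 10.5793.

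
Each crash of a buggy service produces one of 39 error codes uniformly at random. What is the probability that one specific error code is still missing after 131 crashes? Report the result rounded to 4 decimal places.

0.0333

On each crash the fixed error code fails to appear with probability 38/39.
P(still missing after 131) = (38/39)^131 = 0.03328.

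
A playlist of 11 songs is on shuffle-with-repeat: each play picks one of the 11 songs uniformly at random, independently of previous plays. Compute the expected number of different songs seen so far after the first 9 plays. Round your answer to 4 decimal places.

6.3349

For each song, P(seen in 9 plays) = 1 - (10/11)^9 = 0.57590.
By linearity of expectation, E[distinct seen] = 11·(1 - (10/11)^9) = 6.33493.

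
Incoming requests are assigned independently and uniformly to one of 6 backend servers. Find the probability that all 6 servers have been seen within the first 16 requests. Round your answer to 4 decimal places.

0.6980

By inclusion–exclusion over which servers are missing,
P(all seen) = Σ_{j=0}^{6} (-1)^j C(6,j)((6-j)/6)^16
= 1.00000 - 0.32453 + 0.02284 - 0.00031 + 0.00000 - 0.00000 + 0.00000
= 0.69800.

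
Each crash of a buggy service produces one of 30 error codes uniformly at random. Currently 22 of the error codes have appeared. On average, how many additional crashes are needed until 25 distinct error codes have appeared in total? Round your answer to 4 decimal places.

13.0357

With k distinct error codes already seen, the next new one takes an expected 30/(30-k) crashes.
Sum over k = 22,...,24: E = 30/8 + 30/7 + 30/6 = 13.03571.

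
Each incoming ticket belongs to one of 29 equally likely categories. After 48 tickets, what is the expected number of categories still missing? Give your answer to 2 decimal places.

For each category, P(unseen after 48) = (28/29)^48 = 0.186.
By linearity of expectation, E[unseen] = 29·(28/29)^48 = 5.381.

5.38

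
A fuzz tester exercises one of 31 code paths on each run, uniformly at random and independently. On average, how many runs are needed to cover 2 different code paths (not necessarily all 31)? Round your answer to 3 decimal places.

2.033

Going from k to k+1 distinct takes a geometric number of runs with mean 31/(31-k).
Sum over k = 0,...,1: E = 31/31 + 31/30 = 2.0333.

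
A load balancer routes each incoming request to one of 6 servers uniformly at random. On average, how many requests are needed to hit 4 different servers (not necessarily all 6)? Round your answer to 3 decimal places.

Going from k to k+1 distinct takes a geometric number of requests with mean 6/(6-k).
Sum over k = 0,...,3: E = 6/6 + 6/5 + 6/4 + 6/3 = 5.7000.

5.700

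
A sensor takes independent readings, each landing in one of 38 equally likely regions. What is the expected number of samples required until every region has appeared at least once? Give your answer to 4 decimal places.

160.6603

After k distinct regions have appeared, the next sample gives a new one with probability (38-k)/38, so the expected wait for the (k+1)-th is 38/(38-k).
E[T] = 38/38 + 38/37 + 38/36 + ... + 38/2 + 38/1 = 38·H_{38}.
H_{38} = 4.22790, so E[T] = 160.66028.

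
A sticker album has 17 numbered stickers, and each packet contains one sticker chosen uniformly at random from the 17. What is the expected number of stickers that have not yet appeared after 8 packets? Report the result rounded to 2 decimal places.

10.47

For each sticker, P(unseen after 8) = (16/17)^8 = 0.616.
By linearity of expectation, E[unseen] = 17·(16/17)^8 = 10.467.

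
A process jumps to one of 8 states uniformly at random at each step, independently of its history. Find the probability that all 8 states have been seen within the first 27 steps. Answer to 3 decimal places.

Let A_i be the event that state i is missing after 27 steps. By inclusion–exclusion on the A_i,
P(all seen) = Σ_{j=0}^{8} (-1)^j C(8,j)((8-j)/8)^27
= 1.0000 - 0.2174 + 0.0119 - 0.0002 + 0.0000 - 0.0000 + 0.0000 - 0.0000 + 0.0000
= 0.7943.

0.794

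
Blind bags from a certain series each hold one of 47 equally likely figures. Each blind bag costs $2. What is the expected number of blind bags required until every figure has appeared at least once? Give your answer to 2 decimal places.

208.58

Split into phases: going from k distinct to k+1 distinct takes on average 47/(47-k) blind bags.
E[T] = 47/47 + 47/46 + 47/45 + ... + 47/2 + 47/1 = 47·H_{47}.
H_{47} = 4.438, so E[T] = 208.584.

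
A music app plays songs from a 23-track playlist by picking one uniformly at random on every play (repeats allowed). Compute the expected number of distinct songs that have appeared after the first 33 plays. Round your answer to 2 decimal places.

For each song, P(seen in 33 plays) = 1 - (22/23)^33 = 0.769.
By linearity of expectation, E[distinct seen] = 23·(1 - (22/23)^33) = 17.695.

17.70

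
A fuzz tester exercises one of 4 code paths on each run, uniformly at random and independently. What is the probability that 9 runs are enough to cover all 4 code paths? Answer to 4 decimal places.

0.7114

Let A_i be the event that code path i is missing after 9 runs. By inclusion–exclusion on the A_i,
P(all seen) = Σ_{j=0}^{4} (-1)^j C(4,j)((4-j)/4)^9
= 1.00000 - 0.30034 + 0.01172 - 0.00002 + 0.00000
= 0.71136.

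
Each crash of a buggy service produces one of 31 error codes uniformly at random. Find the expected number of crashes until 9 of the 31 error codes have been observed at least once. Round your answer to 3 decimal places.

With k distinct error codes already seen, the next new one arrives after an expected 31/(31-k) crashes.
Sum over k = 0,...,8: E = 31/31 + 31/30 + 31/29 + ... + 31/24 + 31/23 = 10.4294.

10.429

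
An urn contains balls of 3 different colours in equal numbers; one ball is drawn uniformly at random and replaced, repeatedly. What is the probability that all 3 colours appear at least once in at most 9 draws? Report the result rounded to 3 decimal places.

Let A_i be the event that colour i is missing after 9 draws. By inclusion–exclusion on the A_i,
P(all seen) = Σ_{j=0}^{3} (-1)^j C(3,j)((3-j)/3)^9
= 1.0000 - 0.0780 + 0.0002 - 0.0000
= 0.9221.

0.922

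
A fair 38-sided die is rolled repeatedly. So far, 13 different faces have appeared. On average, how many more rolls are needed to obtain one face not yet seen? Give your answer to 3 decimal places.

1.520

The number of rolls until the next new face is geometric with success probability 25/38, so its mean is 38/25.
E = 38/25 = 1.5200.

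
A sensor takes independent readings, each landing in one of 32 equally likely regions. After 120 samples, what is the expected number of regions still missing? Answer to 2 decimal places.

0.71

For each region, P(unseen after 120) = (31/32)^120 = 0.022.
By linearity of expectation, E[unseen] = 32·(31/32)^120 = 0.709.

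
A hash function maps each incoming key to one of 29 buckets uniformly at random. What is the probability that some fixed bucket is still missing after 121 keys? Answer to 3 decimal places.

Each key misses the fixed bucket with probability (29-1)/29 = 28/29, independently.
P(still missing after 121) = (28/29)^121 = 0.0143.

0.014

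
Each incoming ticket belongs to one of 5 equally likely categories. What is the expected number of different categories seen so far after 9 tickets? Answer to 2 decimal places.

For each category, P(seen in 9 tickets) = 1 - (4/5)^9 = 0.866.
By linearity of expectation, E[distinct seen] = 5·(1 - (4/5)^9) = 4.329.

4.33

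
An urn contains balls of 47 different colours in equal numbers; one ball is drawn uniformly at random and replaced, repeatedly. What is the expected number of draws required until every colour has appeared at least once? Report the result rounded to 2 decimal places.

208.58

The wait to go from k to k+1 distinct colours is geometric with mean 47/(47-k).
E[T] = 47/47 + 47/46 + 47/45 + ... + 47/2 + 47/1 = 47·H_{47}.
H_{47} = 4.438, so E[T] = 208.584.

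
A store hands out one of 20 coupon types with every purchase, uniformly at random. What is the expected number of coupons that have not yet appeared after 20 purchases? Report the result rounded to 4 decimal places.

For each coupon, P(unseen after 20) = (19/20)^20 = 0.35849.
By linearity of expectation, E[unseen] = 20·(19/20)^20 = 7.16972.

7.1697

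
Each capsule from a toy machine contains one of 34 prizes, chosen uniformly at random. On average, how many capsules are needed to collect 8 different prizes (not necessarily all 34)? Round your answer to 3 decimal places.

With k distinct prizes already seen, the next new one arrives after an expected 34/(34-k) capsules.
Sum over k = 0,...,7: E = 34/34 + 34/33 + 34/32 + ... + 34/28 + 34/27 = 8.9689.

8.969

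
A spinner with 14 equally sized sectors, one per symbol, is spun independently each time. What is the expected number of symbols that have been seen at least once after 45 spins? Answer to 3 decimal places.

For each symbol, P(seen in 45 spins) = 1 - (13/14)^45 = 0.9644.
By linearity of expectation, E[distinct seen] = 14·(1 - (13/14)^45) = 13.5013.

13.501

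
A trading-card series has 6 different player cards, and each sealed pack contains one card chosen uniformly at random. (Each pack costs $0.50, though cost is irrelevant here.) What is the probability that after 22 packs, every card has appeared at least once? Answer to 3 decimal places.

0.893

By inclusion–exclusion over which cards are missing,
P(all seen) = Σ_{j=0}^{6} (-1)^j C(6,j)((6-j)/6)^22
= 1.0000 - 0.1087 + 0.0020 - 0.0000 + 0.0000 - 0.0000 + 0.0000
= 0.8933.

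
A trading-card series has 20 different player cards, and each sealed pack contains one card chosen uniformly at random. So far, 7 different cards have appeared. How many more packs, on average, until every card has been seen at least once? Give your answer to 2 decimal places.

The wait to go from k to k+1 distinct cards is geometric with mean 20/(20-k).
Sum over k = 7,...,19: E = 20/13 + 20/12 + 20/11 + ... + 20/2 + 20/1 = 63.603.

63.60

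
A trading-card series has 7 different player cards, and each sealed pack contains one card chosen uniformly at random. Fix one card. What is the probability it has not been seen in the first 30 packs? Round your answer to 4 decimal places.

On each pack the fixed card fails to appear with probability 6/7.
P(still missing after 30) = (6/7)^30 = 0.00981.

0.0098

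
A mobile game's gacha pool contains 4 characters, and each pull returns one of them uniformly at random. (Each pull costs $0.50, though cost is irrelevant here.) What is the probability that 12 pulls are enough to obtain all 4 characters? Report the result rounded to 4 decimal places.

Let A_i be the event that character i is missing after 12 pulls. By inclusion–exclusion on the A_i,
P(all seen) = Σ_{j=0}^{4} (-1)^j C(4,j)((4-j)/4)^12
= 1.00000 - 0.12671 + 0.00146 - 0.00000 + 0.00000
= 0.87476.

0.8748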